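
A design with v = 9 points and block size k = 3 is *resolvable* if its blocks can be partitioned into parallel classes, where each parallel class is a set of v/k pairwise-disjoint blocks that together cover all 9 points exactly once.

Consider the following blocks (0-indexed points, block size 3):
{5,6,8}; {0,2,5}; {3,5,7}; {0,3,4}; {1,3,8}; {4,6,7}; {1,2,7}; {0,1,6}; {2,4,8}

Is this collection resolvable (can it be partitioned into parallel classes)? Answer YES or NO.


v = 9, block size k = 3, number of blocks = 9.
For resolvability, blocks must partition into parallel classes of size v/k = 3.
Total blocks must therefore be a multiple of 3: 9 = 3·3 + 0 ⇒ divisible ✓.
Greedy packing gives 3 candidate class(es). Each should be a full parallel class (size 3, covers all 9 points).
  Class 1 (3 blocks): {5,6,8}; {0,3,4}; {1,2,7}. Points covered: [0, 1, 2, 3, 4, 5, 6, 7, 8].
  Class 2 (3 blocks): {0,2,5}; {1,3,8}; {4,6,7}. Points covered: [0, 1, 2, 3, 4, 5, 6, 7, 8].
  Class 3 (3 blocks): {3,5,7}; {0,1,6}; {2,4,8}. Points covered: [0, 1, 2, 3, 4, 5, 6, 7, 8].
All classes full (size 3)? YES. All classes cover every point? YES.
Resolvable? YES.

YES


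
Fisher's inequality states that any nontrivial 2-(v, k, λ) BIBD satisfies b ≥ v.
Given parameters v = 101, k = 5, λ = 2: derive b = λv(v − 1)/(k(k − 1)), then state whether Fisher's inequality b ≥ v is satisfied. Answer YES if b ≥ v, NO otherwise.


r = λ(v − 1)/(k − 1) = 2·100/4 = 50.
b = vr/k = 101·50/5 = 1010.
Fisher's inequality: b ≥ v ⇔ 1010 ≥ 101? YES.

YES


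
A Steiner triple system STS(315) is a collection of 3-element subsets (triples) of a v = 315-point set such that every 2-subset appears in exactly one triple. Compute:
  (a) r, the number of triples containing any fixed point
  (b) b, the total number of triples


An STS(v) is a 2-(v, 3, 1) BIBD: block size k = 3, λ = 1.
Replication: r(k − 1) = λ(v − 1) ⇒ r·2 = 315 − 1 = 314 ⇒ r = 157.
Block count: b = v(v − 1)/6 = 315·314/6 = 98910/6 = 16485.
(Check via bk = vr: 16485·3 = 49455 = 315·157 = 49455 ✓.)

r = 157, b = 16485.


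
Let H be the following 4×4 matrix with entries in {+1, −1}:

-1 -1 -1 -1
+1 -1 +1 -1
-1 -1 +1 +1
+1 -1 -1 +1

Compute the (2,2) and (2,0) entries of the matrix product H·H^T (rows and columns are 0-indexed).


Row 0 of H: [-1, -1, -1, -1].
Row 2 of H: [-1, -1, 1, 1].
(H·H^T)[2][2] = Σ_j H[2][j]·H[2][j] = (-1)² + (-1)² + (1)² + (1)² = 1 + 1 + 1 + 1 = 4.
(H·H^T)[2][0] = Σ_j H[2][j]·H[0][j] = (-1)·(-1) + (-1)·(-1) + (1)·(-1) + (1)·(-1) = 1 + 1 + -1 + -1 = 0.
So rows 2 and 0 are orthogonal; the diagonal entry equals n = 4.

(2,2) entry = 4; (2,0) entry = 0.


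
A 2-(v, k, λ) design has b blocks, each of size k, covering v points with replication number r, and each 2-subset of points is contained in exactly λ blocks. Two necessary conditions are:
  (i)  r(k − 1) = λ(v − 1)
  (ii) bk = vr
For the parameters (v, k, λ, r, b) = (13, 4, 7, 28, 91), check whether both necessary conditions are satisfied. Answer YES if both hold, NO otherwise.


Condition (i): r(k − 1) = 28·3 = 84; λ(v − 1) = 7·12 = 84. Match? YES.
Condition (ii): bk = 91·4 = 364; vr = 13·28 = 364. Match? YES.
Both conditions hold? YES.

YES


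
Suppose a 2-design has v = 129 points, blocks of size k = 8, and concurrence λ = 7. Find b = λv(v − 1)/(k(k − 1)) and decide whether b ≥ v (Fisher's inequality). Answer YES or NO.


b = λv(v − 1)/(k(k − 1)) = 7·129·128/(8·7) = 115584/56 = 2064.
Compare with v = 129: b ≥ v, so Fisher's inequality holds.

YES


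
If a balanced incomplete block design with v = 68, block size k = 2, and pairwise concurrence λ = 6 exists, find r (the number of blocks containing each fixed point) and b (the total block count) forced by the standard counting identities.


Any 2-(v, k, λ) BIBD satisfies two necessary conditions:
  (i)  Each point sits in r blocks, and counting incidences through any fixed point gives r(k − 1) = λ(v − 1), so r = λ(v − 1)/(k − 1).
  (ii) Total incidences bk = vr, so b = vr/k.
Step 1: r = λ(v − 1)/(k − 1) = 6·(68 − 1)/(2 − 1) = 6·67/1 = 402/1 = 402.
Step 2: b = vr/k = 68·402/2 = 27336/2 = 13668.
Check integrality: r = 402 ∈ Z ✓, b = 13668 ∈ Z ✓.
(These identities are necessary conditions: they determine r and b for any design with these parameters, but do not by themselves prove that one exists.)

r = 402, b = 13668.


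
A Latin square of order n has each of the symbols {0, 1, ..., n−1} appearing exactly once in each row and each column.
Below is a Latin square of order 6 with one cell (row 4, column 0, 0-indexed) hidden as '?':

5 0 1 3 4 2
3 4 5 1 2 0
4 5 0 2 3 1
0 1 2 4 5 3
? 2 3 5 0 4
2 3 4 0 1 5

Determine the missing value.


Row 4 contains symbols [0, 2, 3, 4, 5] — missing [1].
Column 0 contains symbols [0, 2, 3, 4, 5] — missing [1].
The missing symbol must appear in both missing sets; intersection = [1].
Therefore the hidden value is 1.

Missing value = 1.


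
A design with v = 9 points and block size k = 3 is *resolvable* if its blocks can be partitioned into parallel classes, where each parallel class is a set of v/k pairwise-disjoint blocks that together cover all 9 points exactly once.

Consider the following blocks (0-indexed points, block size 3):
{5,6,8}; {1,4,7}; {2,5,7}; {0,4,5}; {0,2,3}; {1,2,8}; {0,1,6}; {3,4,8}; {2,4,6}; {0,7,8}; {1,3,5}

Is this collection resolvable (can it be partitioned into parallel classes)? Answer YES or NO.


v = 9, block size k = 3, number of blocks = 11.
For resolvability, blocks must partition into parallel classes of size v/k = 3.
Total blocks must therefore be a multiple of 3: 11 = 3·3 + 2 ⇒ not divisible ✗.
Resolvable? NO.

NO


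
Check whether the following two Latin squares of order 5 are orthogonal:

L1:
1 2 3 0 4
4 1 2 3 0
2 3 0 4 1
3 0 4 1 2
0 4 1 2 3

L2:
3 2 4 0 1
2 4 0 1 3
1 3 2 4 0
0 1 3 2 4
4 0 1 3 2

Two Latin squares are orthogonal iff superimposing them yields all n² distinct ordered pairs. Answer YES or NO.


Form the n² = 25 superimposed pairs (L1[i][j], L2[i][j]), row by row (rows and columns indexed from 0):
row 0: (1,3) (2,2) (3,4) (0,0) (4,1)
row 1: (4,2) (1,4) (2,0) (3,1) (0,3)
row 2: (2,1) (3,3) (0,2) (4,4) (1,0)
row 3: (3,0) (0,1) (4,3) (1,2) (2,4)
row 4: (0,4) (4,0) (1,1) (2,3) (3,2)
Orthogonality requires all 25 pairs distinct.
Check by first coordinate: for each symbol s of L1, list the L2 entries in the n cells where L1 = s; they must all differ.
  L1 = 0: L2 entries (in reading order) 0, 3, 2, 1, 4 — all 5 distinct ✓
  L1 = 1: L2 entries (in reading order) 3, 4, 0, 2, 1 — all 5 distinct ✓
  L1 = 2: L2 entries (in reading order) 2, 0, 1, 4, 3 — all 5 distinct ✓
  L1 = 3: L2 entries (in reading order) 4, 1, 3, 0, 2 — all 5 distinct ✓
  L1 = 4: L2 entries (in reading order) 1, 2, 4, 3, 0 — all 5 distinct ✓
Every symbol of L1 meets every symbol of L2 exactly once, so all 25 pairs are distinct (25 of 25).
Conclusion: YES.

YES


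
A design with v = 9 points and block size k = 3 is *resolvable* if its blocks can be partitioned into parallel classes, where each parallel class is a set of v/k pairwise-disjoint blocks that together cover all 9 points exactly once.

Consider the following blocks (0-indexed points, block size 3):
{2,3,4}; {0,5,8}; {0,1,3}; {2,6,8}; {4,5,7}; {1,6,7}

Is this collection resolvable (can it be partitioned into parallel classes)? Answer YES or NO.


v = 9, block size k = 3, number of blocks = 6.
For resolvability, blocks must partition into parallel classes of size v/k = 3.
Total blocks must therefore be a multiple of 3: 6 = 3·2 + 0 ⇒ divisible ✓.
Greedy packing gives 2 candidate class(es). Each should be a full parallel class (size 3, covers all 9 points).
  Class 1 (3 blocks): {2,3,4}; {0,5,8}; {1,6,7}. Points covered: [0, 1, 2, 3, 4, 5, 6, 7, 8].
  Class 2 (3 blocks): {0,1,3}; {2,6,8}; {4,5,7}. Points covered: [0, 1, 2, 3, 4, 5, 6, 7, 8].
All classes full (size 3)? YES. All classes cover every point? YES.
Resolvable? YES.

YES


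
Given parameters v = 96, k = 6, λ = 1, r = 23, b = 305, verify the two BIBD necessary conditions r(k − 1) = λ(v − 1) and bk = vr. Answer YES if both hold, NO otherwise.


Condition (i): r(k − 1) = 23·5 = 115; λ(v − 1) = 1·95 = 95. Match? NO.
Condition (ii): bk = 305·6 = 1830; vr = 96·23 = 2208. Match? NO.
Both conditions hold? NO.

NO


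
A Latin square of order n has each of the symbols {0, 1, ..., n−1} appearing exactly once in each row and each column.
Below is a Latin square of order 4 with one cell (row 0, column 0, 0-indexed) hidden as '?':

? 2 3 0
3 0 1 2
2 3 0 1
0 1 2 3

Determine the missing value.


Row 0 contains symbols [0, 2, 3] — missing [1].
Column 0 contains symbols [0, 2, 3] — missing [1].
The missing symbol must appear in both missing sets; intersection = [1].
Therefore the hidden value is 1.

Missing value = 1.


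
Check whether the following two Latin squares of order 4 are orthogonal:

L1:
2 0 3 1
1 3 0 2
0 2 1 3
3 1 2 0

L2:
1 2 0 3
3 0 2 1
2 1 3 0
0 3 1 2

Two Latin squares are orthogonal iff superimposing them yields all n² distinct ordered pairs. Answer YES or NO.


Form the n² = 16 superimposed pairs (L1[i][j], L2[i][j]), row by row (rows and columns indexed from 0):
row 0: (2,1) (0,2) (3,0) (1,3)
row 1: (1,3) (3,0) (0,2) (2,1)
row 2: (0,2) (2,1) (1,3) (3,0)
row 3: (3,0) (1,3) (2,1) (0,2)
Orthogonality requires all 16 pairs distinct.
But the pair (1,3) repeats: cell (0,3) has L1 = 1, L2 = 3, and cell (1,0) has L1 = 1, L2 = 3.
A repeated pair means some other pair never occurs (only 4 distinct pairs out of 16), so the squares are not orthogonal.
Conclusion: NO.

NO


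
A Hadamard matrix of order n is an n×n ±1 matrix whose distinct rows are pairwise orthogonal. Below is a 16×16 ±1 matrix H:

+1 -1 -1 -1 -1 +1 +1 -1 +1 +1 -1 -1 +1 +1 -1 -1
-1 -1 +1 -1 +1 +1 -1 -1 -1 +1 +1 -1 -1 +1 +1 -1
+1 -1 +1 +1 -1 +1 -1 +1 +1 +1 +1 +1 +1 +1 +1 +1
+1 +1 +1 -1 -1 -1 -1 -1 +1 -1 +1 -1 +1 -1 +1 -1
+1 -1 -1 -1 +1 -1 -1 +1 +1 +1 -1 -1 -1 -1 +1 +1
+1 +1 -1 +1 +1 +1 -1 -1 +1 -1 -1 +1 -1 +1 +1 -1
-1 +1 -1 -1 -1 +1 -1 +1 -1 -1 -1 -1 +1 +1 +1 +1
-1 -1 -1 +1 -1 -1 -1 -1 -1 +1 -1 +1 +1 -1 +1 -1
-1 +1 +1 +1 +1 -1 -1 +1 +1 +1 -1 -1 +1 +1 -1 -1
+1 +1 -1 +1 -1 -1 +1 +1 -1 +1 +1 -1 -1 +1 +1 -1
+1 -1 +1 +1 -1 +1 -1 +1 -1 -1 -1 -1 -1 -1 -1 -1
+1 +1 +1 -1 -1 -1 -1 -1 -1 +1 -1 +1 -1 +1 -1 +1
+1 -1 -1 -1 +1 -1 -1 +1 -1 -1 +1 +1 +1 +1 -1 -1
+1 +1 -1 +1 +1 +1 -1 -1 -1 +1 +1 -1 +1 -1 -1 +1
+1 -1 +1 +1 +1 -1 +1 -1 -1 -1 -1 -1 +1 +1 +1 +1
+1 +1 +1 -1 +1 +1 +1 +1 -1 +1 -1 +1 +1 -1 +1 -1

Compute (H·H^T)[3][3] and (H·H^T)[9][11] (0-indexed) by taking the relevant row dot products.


Row 3 of H: [1, 1, 1, -1, -1, -1, -1, -1, 1, -1, 1, -1, 1, -1, 1, -1].
Row 9 of H: [1, 1, -1, 1, -1, -1, 1, 1, -1, 1, 1, -1, -1, 1, 1, -1].
Row 11 of H: [1, 1, 1, -1, -1, -1, -1, -1, -1, 1, -1, 1, -1, 1, -1, 1].
(H·H^T)[3][3] = Σ_j H[3][j]·H[3][j] = (1)² + (1)² + (1)² + (-1)² + (-1)² + (-1)² + (-1)² + (-1)² + (1)² + (-1)² + (1)² + (-1)² + (1)² + (-1)² + (1)² + (-1)² = 1 + 1 + 1 + 1 + 1 + 1 + 1 + 1 + 1 + 1 + 1 + 1 + 1 + 1 + 1 + 1 = 16.
(H·H^T)[9][11] = Σ_j H[9][j]·H[11][j] = (1)·(1) + (1)·(1) + (-1)·(1) + (1)·(-1) + (-1)·(-1) + (-1)·(-1) + (1)·(-1) + (1)·(-1) + (-1)·(-1) + (1)·(1) + (1)·(-1) + (-1)·(1) + (-1)·(-1) + (1)·(1) + (1)·(-1) + (-1)·(1) = 1 + 1 + -1 + -1 + 1 + 1 + -1 + -1 + 1 + 1 + -1 + -1 + 1 + 1 + -1 + -1 = 0.
So rows 9 and 11 are orthogonal; the diagonal entry equals n = 16.

(3,3) entry = 16; (9,11) entry = 0.


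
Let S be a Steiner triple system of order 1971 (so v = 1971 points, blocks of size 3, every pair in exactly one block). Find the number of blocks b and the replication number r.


An STS(v) is a 2-(v, 3, 1) BIBD: block size k = 3, λ = 1.
Replication: r(k − 1) = λ(v − 1) ⇒ r·2 = 1971 − 1 = 1970 ⇒ r = 985.
Block count: bk = vr ⇒ b·3 = 1971·985 = 1941435 ⇒ b = 647145.

r = 985, b = 647145.


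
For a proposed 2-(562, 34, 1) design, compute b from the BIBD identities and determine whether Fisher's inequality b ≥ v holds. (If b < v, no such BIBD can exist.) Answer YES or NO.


r = λ(v − 1)/(k − 1) = 1·561/33 = 17.
b = vr/k = 562·17/34 = 281.
Fisher's inequality: b ≥ v ⇔ 281 ≥ 562? NO.

NO


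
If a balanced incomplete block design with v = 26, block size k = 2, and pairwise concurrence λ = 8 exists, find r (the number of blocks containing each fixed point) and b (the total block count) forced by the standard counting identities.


Any 2-(v, k, λ) BIBD satisfies two necessary conditions:
  (i)  Each point sits in r blocks, and counting incidences through any fixed point gives r(k − 1) = λ(v − 1), so r = λ(v − 1)/(k − 1).
  (ii) Total incidences bk = vr, so b = vr/k.
Step 1: r = λ(v − 1)/(k − 1) = 8·(26 − 1)/(2 − 1) = 8·25/1 = 200/1 = 200.
Step 2: b = vr/k = 26·200/2 = 5200/2 = 2600.
Check integrality: r = 200 ∈ Z ✓, b = 2600 ∈ Z ✓.
(These identities are necessary conditions: they determine r and b for any design with these parameters, but do not by themselves prove that one exists.)

r = 200, b = 2600.


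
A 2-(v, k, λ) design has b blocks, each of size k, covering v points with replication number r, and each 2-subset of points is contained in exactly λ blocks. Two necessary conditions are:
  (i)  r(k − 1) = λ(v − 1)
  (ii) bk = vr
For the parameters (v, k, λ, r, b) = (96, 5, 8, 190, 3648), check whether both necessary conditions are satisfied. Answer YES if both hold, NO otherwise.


Condition (i): r(k − 1) = 190·4 = 760; λ(v − 1) = 8·95 = 760. Match? YES.
Condition (ii): bk = 3648·5 = 18240; vr = 96·190 = 18240. Match? YES.
Both conditions hold? YES.

YES


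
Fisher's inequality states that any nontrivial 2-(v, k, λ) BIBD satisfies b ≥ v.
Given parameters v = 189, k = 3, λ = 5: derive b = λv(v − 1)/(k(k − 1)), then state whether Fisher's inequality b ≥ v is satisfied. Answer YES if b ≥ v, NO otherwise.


r = λ(v − 1)/(k − 1) = 5·188/2 = 470.
b = vr/k = 189·470/3 = 29610.
Fisher's inequality: b ≥ v ⇔ 29610 ≥ 189? YES.

YES


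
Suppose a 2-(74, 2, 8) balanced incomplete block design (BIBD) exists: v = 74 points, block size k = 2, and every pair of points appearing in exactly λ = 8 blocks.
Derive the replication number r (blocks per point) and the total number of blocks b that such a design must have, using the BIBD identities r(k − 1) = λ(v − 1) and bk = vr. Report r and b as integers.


Any 2-(v, k, λ) BIBD satisfies two necessary conditions:
  (i)  Each point sits in r blocks, and counting incidences through any fixed point gives r(k − 1) = λ(v − 1), so r = λ(v − 1)/(k − 1).
  (ii) Total incidences bk = vr, so b = vr/k.
Step 1: r = λ(v − 1)/(k − 1) = 8·(74 − 1)/(2 − 1) = 8·73/1 = 584/1 = 584.
Step 2: b = vr/k = 74·584/2 = 43216/2 = 21608.
Check integrality: r = 584 ∈ Z ✓, b = 21608 ∈ Z ✓.
(These identities are necessary conditions: they determine r and b for any design with these parameters, but do not by themselves prove that one exists.)

r = 584, b = 21608.


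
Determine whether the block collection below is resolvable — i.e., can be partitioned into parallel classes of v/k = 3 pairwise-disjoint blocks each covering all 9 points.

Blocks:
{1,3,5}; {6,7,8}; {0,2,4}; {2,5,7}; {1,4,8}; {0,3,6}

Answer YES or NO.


v = 9, block size k = 3, number of blocks = 6.
For resolvability, blocks must partition into parallel classes of size v/k = 3.
Total blocks must therefore be a multiple of 3: 6 = 3·2 + 0 ⇒ divisible ✓.
Greedy packing gives 2 candidate class(es). Each should be a full parallel class (size 3, covers all 9 points).
  Class 1 (3 blocks): {1,3,5}; {6,7,8}; {0,2,4}. Points covered: [0, 1, 2, 3, 4, 5, 6, 7, 8].
  Class 2 (3 blocks): {2,5,7}; {1,4,8}; {0,3,6}. Points covered: [0, 1, 2, 3, 4, 5, 6, 7, 8].
All classes full (size 3)? YES. All classes cover every point? YES.
Resolvable? YES.

YES


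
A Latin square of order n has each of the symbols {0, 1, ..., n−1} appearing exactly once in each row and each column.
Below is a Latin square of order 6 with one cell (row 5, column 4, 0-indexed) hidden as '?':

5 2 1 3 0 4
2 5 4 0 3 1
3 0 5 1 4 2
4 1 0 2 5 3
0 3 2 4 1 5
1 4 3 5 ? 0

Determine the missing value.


Row 5 contains symbols [0, 1, 3, 4, 5] — missing [2].
Column 4 contains symbols [0, 1, 3, 4, 5] — missing [2].
The missing symbol must appear in both missing sets; intersection = [2].
Therefore the hidden value is 2.

Missing value = 2.


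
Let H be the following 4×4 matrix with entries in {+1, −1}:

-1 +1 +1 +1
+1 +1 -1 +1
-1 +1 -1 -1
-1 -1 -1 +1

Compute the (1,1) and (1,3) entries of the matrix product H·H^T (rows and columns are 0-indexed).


Row 1 of H: [1, 1, -1, 1].
Row 3 of H: [-1, -1, -1, 1].
(H·H^T)[1][1] = Σ_j H[1][j]·H[1][j] = (1)² + (1)² + (-1)² + (1)² = 1 + 1 + 1 + 1 = 4.
(H·H^T)[1][3] = Σ_j H[1][j]·H[3][j] = (1)·(-1) + (1)·(-1) + (-1)·(-1) + (1)·(1) = -1 + -1 + 1 + 1 = 0.
So rows 1 and 3 are orthogonal; the diagonal entry equals n = 4.

(1,1) entry = 4; (1,3) entry = 0.


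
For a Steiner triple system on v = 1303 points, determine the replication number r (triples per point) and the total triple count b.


An STS(v) is a 2-(v, 3, 1) BIBD: block size k = 3, λ = 1.
Replication: r(k − 1) = λ(v − 1) ⇒ r·2 = 1303 − 1 = 1302 ⇒ r = 651.
Block count: bk = vr ⇒ b·3 = 1303·651 = 848253 ⇒ b = 282751.
(Check via b = v(v − 1)/6 = 1303·1302/6 = 1696506/6 = 282751.)

r = 651, b = 282751.


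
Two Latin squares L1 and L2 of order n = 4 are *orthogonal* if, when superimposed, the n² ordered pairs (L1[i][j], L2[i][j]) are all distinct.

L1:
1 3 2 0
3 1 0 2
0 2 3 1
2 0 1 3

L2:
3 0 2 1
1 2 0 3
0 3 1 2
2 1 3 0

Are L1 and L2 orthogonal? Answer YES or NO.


Form the n² = 16 superimposed pairs (L1[i][j], L2[i][j]), row by row (rows and columns indexed from 0):
row 0: (1,3) (3,0) (2,2) (0,1)
row 1: (3,1) (1,2) (0,0) (2,3)
row 2: (0,0) (2,3) (3,1) (1,2)
row 3: (2,2) (0,1) (1,3) (3,0)
Orthogonality requires all 16 pairs distinct.
But the pair (0,0) repeats: cell (1,2) has L1 = 0, L2 = 0, and cell (2,0) has L1 = 0, L2 = 0.
A repeated pair means some other pair never occurs (only 8 distinct pairs out of 16), so the squares are not orthogonal.
Conclusion: NO.

NO


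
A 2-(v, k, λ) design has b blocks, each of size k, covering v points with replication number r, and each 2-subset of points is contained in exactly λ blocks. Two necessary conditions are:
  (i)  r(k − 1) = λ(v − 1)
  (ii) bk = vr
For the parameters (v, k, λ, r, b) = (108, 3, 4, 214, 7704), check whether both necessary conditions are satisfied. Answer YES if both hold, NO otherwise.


Condition (i): r(k − 1) = 214·2 = 428; λ(v − 1) = 4·107 = 428. Match? YES.
Condition (ii): bk = 7704·3 = 23112; vr = 108·214 = 23112. Match? YES.
Both conditions hold? YES.

YES


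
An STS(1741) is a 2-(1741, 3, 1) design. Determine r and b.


An STS(v) is a 2-(v, 3, 1) BIBD: block size k = 3, λ = 1.
Replication: r(k − 1) = λ(v − 1) ⇒ r·2 = 1741 − 1 = 1740 ⇒ r = 870.
Block count: bk = vr ⇒ b·3 = 1741·870 = 1514670 ⇒ b = 504890.

r = 870, b = 504890.


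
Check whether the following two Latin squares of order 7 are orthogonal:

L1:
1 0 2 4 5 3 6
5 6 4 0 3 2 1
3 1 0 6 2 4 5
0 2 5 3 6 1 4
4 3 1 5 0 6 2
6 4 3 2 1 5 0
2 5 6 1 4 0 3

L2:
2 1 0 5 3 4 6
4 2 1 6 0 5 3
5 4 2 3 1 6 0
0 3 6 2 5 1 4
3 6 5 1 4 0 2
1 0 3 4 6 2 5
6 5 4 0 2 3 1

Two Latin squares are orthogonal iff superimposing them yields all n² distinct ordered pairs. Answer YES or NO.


Form the n² = 49 superimposed pairs (L1[i][j], L2[i][j]), row by row (rows and columns indexed from 0):
row 0: (1,2) (0,1) (2,0) (4,5) (5,3) (3,4) (6,6)
row 1: (5,4) (6,2) (4,1) (0,6) (3,0) (2,5) (1,3)
row 2: (3,5) (1,4) (0,2) (6,3) (2,1) (4,6) (5,0)
row 3: (0,0) (2,3) (5,6) (3,2) (6,5) (1,1) (4,4)
row 4: (4,3) (3,6) (1,5) (5,1) (0,4) (6,0) (2,2)
row 5: (6,1) (4,0) (3,3) (2,4) (1,6) (5,2) (0,5)
row 6: (2,6) (5,5) (6,4) (1,0) (4,2) (0,3) (3,1)
Orthogonality requires all 49 pairs distinct.
Check by first coordinate: for each symbol s of L1, list the L2 entries in the n cells where L1 = s; they must all differ.
  L1 = 0: L2 entries (in reading order) 1, 6, 2, 0, 4, 5, 3 — all 7 distinct ✓
  L1 = 1: L2 entries (in reading order) 2, 3, 4, 1, 5, 6, 0 — all 7 distinct ✓
  L1 = 2: L2 entries (in reading order) 0, 5, 1, 3, 2, 4, 6 — all 7 distinct ✓
  L1 = 3: L2 entries (in reading order) 4, 0, 5, 2, 6, 3, 1 — all 7 distinct ✓
  L1 = 4: L2 entries (in reading order) 5, 1, 6, 4, 3, 0, 2 — all 7 distinct ✓
  L1 = 5: L2 entries (in reading order) 3, 4, 0, 6, 1, 2, 5 — all 7 distinct ✓
  L1 = 6: L2 entries (in reading order) 6, 2, 3, 5, 0, 1, 4 — all 7 distinct ✓
Every symbol of L1 meets every symbol of L2 exactly once, so all 49 pairs are distinct (49 of 49).
Conclusion: YES.

YES


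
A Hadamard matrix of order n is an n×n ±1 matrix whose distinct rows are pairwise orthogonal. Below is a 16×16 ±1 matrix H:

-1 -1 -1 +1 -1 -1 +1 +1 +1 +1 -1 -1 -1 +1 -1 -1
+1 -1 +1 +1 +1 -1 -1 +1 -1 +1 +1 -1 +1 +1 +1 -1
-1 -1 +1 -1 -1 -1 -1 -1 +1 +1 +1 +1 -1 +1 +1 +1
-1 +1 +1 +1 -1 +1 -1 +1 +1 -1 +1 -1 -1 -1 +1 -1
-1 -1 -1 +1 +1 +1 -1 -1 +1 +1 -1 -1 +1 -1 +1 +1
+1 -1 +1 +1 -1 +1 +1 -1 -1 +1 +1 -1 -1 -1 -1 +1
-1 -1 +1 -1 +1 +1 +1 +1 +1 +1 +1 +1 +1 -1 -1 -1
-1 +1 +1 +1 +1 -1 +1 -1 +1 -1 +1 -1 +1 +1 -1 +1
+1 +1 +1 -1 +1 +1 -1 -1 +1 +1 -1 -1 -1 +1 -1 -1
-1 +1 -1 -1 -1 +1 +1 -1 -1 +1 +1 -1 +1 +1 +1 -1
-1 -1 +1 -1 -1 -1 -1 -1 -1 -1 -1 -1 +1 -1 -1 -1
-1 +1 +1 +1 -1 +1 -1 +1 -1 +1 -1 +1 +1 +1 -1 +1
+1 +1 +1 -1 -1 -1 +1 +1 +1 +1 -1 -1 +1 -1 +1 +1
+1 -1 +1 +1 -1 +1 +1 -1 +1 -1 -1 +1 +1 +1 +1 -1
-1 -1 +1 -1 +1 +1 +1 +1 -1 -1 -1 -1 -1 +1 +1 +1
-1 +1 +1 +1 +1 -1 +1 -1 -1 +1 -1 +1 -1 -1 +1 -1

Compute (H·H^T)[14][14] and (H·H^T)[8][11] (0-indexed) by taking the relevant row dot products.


Row 8 of H: [1, 1, 1, -1, 1, 1, -1, -1, 1, 1, -1, -1, -1, 1, -1, -1].
Row 11 of H: [-1, 1, 1, 1, -1, 1, -1, 1, -1, 1, -1, 1, 1, 1, -1, 1].
Row 14 of H: [-1, -1, 1, -1, 1, 1, 1, 1, -1, -1, -1, -1, -1, 1, 1, 1].
(H·H^T)[14][14] = Σ_j H[14][j]·H[14][j] = (-1)² + (-1)² + (1)² + (-1)² + (1)² + (1)² + (1)² + (1)² + (-1)² + (-1)² + (-1)² + (-1)² + (-1)² + (1)² + (1)² + (1)² = 1 + 1 + 1 + 1 + 1 + 1 + 1 + 1 + 1 + 1 + 1 + 1 + 1 + 1 + 1 + 1 = 16.
(H·H^T)[8][11] = Σ_j H[8][j]·H[11][j] = (1)·(-1) + (1)·(1) + (1)·(1) + (-1)·(1) + (1)·(-1) + (1)·(1) + (-1)·(-1) + (-1)·(1) + (1)·(-1) + (1)·(1) + (-1)·(-1) + (-1)·(1) + (-1)·(1) + (1)·(1) + (-1)·(-1) + (-1)·(1) = -1 + 1 + 1 + -1 + -1 + 1 + 1 + -1 + -1 + 1 + 1 + -1 + -1 + 1 + 1 + -1 = 0.
So rows 8 and 11 are orthogonal; the diagonal entry equals n = 16.

(14,14) entry = 16; (8,11) entry = 0.


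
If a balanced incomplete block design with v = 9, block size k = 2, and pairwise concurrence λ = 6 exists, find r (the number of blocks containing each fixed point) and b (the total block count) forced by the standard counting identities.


Any 2-(v, k, λ) BIBD satisfies two necessary conditions:
  (i)  Each point sits in r blocks, and counting incidences through any fixed point gives r(k − 1) = λ(v − 1), so r = λ(v − 1)/(k − 1).
  (ii) Total incidences bk = vr, so b = vr/k.
Step 1: r = λ(v − 1)/(k − 1) = 6·(9 − 1)/(2 − 1) = 6·8/1 = 48/1 = 48.
Step 2: b = vr/k = 9·48/2 = 432/2 = 216.
Check integrality: r = 48 ∈ Z ✓, b = 216 ∈ Z ✓.
(These identities are necessary conditions: they determine r and b for any design with these parameters, but do not by themselves prove that one exists.)

r = 48, b = 216.


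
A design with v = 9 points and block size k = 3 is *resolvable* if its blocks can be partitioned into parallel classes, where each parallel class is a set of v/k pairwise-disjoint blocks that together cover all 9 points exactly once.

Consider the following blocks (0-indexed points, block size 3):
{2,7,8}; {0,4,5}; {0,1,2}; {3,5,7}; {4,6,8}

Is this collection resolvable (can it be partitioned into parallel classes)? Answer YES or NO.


v = 9, block size k = 3, number of blocks = 5.
For resolvability, blocks must partition into parallel classes of size v/k = 3.
Total blocks must therefore be a multiple of 3: 5 = 3·1 + 2 ⇒ not divisible ✗.
Resolvable? NO.

NO


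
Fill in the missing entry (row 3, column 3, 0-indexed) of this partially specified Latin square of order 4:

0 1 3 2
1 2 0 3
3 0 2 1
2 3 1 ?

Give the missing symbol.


Row 3 contains symbols [1, 2, 3] — missing [0].
Column 3 contains symbols [1, 2, 3] — missing [0].
The missing symbol must appear in both missing sets; intersection = [0].
Therefore the hidden value is 0.

Missing value = 0.


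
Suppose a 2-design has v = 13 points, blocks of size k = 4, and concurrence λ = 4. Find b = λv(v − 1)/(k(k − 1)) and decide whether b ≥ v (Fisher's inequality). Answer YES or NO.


r = λ(v − 1)/(k − 1) = 4·12/3 = 16.
b = vr/k = 13·16/4 = 52.
Fisher's inequality: b ≥ v ⇔ 52 ≥ 13? YES.

YES


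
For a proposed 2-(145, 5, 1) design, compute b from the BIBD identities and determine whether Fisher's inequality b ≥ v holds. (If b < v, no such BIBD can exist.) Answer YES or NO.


r = λ(v − 1)/(k − 1) = 1·144/4 = 36.
b = vr/k = 145·36/5 = 1044.
Fisher's inequality: b ≥ v ⇔ 1044 ≥ 145? YES.

YES


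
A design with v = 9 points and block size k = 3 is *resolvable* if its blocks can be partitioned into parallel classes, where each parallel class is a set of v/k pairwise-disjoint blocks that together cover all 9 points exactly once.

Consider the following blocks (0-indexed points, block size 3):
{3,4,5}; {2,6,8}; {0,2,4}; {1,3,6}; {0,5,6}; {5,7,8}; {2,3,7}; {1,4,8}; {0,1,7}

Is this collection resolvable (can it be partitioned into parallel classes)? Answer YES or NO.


v = 9, block size k = 3, number of blocks = 9.
For resolvability, blocks must partition into parallel classes of size v/k = 3.
Total blocks must therefore be a multiple of 3: 9 = 3·3 + 0 ⇒ divisible ✓.
Greedy packing gives 3 candidate class(es). Each should be a full parallel class (size 3, covers all 9 points).
  Class 1 (3 blocks): {3,4,5}; {2,6,8}; {0,1,7}. Points covered: [0, 1, 2, 3, 4, 5, 6, 7, 8].
  Class 2 (3 blocks): {0,2,4}; {1,3,6}; {5,7,8}. Points covered: [0, 1, 2, 3, 4, 5, 6, 7, 8].
  Class 3 (3 blocks): {0,5,6}; {2,3,7}; {1,4,8}. Points covered: [0, 1, 2, 3, 4, 5, 6, 7, 8].
All classes full (size 3)? YES. All classes cover every point? YES.
Resolvable? YES.

YES


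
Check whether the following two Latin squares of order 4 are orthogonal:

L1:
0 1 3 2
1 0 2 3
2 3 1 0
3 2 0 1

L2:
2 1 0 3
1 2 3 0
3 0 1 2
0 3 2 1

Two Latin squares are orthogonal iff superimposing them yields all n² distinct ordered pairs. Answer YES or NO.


Form the n² = 16 superimposed pairs (L1[i][j], L2[i][j]), row by row (rows and columns indexed from 0):
row 0: (0,2) (1,1) (3,0) (2,3)
row 1: (1,1) (0,2) (2,3) (3,0)
row 2: (2,3) (3,0) (1,1) (0,2)
row 3: (3,0) (2,3) (0,2) (1,1)
Orthogonality requires all 16 pairs distinct.
But the pair (1,1) repeats: cell (0,1) has L1 = 1, L2 = 1, and cell (1,0) has L1 = 1, L2 = 1.
A repeated pair means some other pair never occurs (only 4 distinct pairs out of 16), so the squares are not orthogonal.
Conclusion: NO.

NO


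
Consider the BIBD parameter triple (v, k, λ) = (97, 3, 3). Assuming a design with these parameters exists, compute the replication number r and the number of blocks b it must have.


Any 2-(v, k, λ) BIBD satisfies two necessary conditions:
  (i)  Each point sits in r blocks, and counting incidences through any fixed point gives r(k − 1) = λ(v − 1), so r = λ(v − 1)/(k − 1).
  (ii) Total incidences bk = vr, so b = vr/k.
Step 1: r = λ(v − 1)/(k − 1) = 3·(97 − 1)/(3 − 1) = 3·96/2 = 288/2 = 144.
Step 2: b = vr/k = 97·144/3 = 13968/3 = 4656.
Check integrality: r = 144 ∈ Z ✓, b = 4656 ∈ Z ✓.
(These identities are necessary conditions: they determine r and b for any design with these parameters, but do not by themselves prove that one exists.)

r = 144, b = 4656.


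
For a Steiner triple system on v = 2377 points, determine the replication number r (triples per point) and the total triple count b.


An STS(v) is a 2-(v, 3, 1) BIBD: block size k = 3, λ = 1.
Replication: r(k − 1) = λ(v − 1) ⇒ r·2 = 2377 − 1 = 2376 ⇒ r = 1188.
Block count: bk = vr ⇒ b·3 = 2377·1188 = 2823876 ⇒ b = 941292.

r = 1188, b = 941292.


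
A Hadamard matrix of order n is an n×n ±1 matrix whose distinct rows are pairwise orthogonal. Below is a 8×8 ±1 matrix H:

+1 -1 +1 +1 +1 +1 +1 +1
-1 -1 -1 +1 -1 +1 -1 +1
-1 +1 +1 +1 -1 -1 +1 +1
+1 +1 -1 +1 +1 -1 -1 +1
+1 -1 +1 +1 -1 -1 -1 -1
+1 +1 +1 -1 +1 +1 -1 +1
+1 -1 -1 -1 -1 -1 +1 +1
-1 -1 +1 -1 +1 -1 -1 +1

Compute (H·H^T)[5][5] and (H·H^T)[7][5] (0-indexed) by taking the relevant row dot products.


Row 5 of H: [1, 1, 1, -1, 1, 1, -1, 1].
Row 7 of H: [-1, -1, 1, -1, 1, -1, -1, 1].
(H·H^T)[5][5] = Σ_j H[5][j]·H[5][j] = (1)² + (1)² + (1)² + (-1)² + (1)² + (1)² + (-1)² + (1)² = 1 + 1 + 1 + 1 + 1 + 1 + 1 + 1 = 8.
(H·H^T)[7][5] = Σ_j H[7][j]·H[5][j] = (-1)·(1) + (-1)·(1) + (1)·(1) + (-1)·(-1) + (1)·(1) + (-1)·(1) + (-1)·(-1) + (1)·(1) = -1 + -1 + 1 + 1 + 1 + -1 + 1 + 1 = 2.
Rows 7 and 5 are not orthogonal (dot product = 2 ≠ 0), so H is not a Hadamard matrix.

(5,5) entry = 8; (7,5) entry = 2.


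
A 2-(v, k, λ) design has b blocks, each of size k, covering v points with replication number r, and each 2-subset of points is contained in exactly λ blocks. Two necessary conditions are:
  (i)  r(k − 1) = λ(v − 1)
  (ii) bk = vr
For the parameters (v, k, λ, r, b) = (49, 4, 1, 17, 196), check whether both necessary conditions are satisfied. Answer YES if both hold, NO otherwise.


Condition (i): r(k − 1) = 17·3 = 51; λ(v − 1) = 1·48 = 48. Match? NO.
Condition (ii): bk = 196·4 = 784; vr = 49·17 = 833. Match? NO.
Both conditions hold? NO.

NO


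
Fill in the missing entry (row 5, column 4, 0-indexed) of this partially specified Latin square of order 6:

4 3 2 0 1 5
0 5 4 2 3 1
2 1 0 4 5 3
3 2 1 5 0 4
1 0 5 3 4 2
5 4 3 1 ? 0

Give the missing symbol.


Row 5 contains symbols [0, 1, 3, 4, 5] — missing [2].
Column 4 contains symbols [0, 1, 3, 4, 5] — missing [2].
The missing symbol must appear in both missing sets; intersection = [2].
Therefore the hidden value is 2.

Missing value = 2.


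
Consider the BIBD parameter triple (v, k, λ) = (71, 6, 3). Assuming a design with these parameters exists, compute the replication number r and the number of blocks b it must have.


Any 2-(v, k, λ) BIBD satisfies two necessary conditions:
  (i)  Each point sits in r blocks, and counting incidences through any fixed point gives r(k − 1) = λ(v − 1), so r = λ(v − 1)/(k − 1).
  (ii) Total incidences bk = vr, so b = vr/k.
Step 1: r = λ(v − 1)/(k − 1) = 3·(71 − 1)/(6 − 1) = 3·70/5 = 210/5 = 42.
Step 2: b = vr/k = 71·42/6 = 2982/6 = 497.
Check integrality: r = 42 ∈ Z ✓, b = 497 ∈ Z ✓.
(These identities are necessary conditions: they determine r and b for any design with these parameters, but do not by themselves prove that one exists.)

r = 42, b = 497.


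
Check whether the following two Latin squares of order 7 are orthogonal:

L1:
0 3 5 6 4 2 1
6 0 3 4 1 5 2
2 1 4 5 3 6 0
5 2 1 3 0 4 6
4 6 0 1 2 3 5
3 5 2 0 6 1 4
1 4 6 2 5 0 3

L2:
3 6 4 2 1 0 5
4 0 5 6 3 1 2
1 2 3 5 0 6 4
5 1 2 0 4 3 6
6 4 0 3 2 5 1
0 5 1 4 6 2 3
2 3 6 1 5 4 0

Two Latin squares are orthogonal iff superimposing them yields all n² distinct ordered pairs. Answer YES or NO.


Form the n² = 49 superimposed pairs (L1[i][j], L2[i][j]), row by row (rows and columns indexed from 0):
row 0: (0,3) (3,6) (5,4) (6,2) (4,1) (2,0) (1,5)
row 1: (6,4) (0,0) (3,5) (4,6) (1,3) (5,1) (2,2)
row 2: (2,1) (1,2) (4,3) (5,5) (3,0) (6,6) (0,4)
row 3: (5,5) (2,1) (1,2) (3,0) (0,4) (4,3) (6,6)
row 4: (4,6) (6,4) (0,0) (1,3) (2,2) (3,5) (5,1)
row 5: (3,0) (5,5) (2,1) (0,4) (6,6) (1,2) (4,3)
row 6: (1,2) (4,3) (6,6) (2,1) (5,5) (0,4) (3,0)
Orthogonality requires all 49 pairs distinct.
But the pair (5,5) repeats: cell (2,3) has L1 = 5, L2 = 5, and cell (3,0) has L1 = 5, L2 = 5.
A repeated pair means some other pair never occurs (only 21 distinct pairs out of 49), so the squares are not orthogonal.
Conclusion: NO.

NO


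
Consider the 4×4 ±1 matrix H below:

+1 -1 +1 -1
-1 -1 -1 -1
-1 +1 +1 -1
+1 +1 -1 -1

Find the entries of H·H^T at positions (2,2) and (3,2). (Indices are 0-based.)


Row 2 of H: [-1, 1, 1, -1].
Row 3 of H: [1, 1, -1, -1].
(H·H^T)[2][2] = Σ_j H[2][j]·H[2][j] = (-1)² + (1)² + (1)² + (-1)² = 1 + 1 + 1 + 1 = 4.
(H·H^T)[3][2] = Σ_j H[3][j]·H[2][j] = (1)·(-1) + (1)·(1) + (-1)·(1) + (-1)·(-1) = -1 + 1 + -1 + 1 = 0.
So rows 3 and 2 are orthogonal; the diagonal entry equals n = 4.

(2,2) entry = 4; (3,2) entry = 0.


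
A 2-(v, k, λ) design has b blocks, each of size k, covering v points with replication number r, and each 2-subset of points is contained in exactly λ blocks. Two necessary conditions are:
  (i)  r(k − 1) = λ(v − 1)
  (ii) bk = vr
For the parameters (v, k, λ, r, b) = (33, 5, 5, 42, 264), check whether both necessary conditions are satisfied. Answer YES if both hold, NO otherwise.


Condition (i): r(k − 1) = 42·4 = 168; λ(v − 1) = 5·32 = 160. Match? NO.
Condition (ii): bk = 264·5 = 1320; vr = 33·42 = 1386. Match? NO.
Both conditions hold? NO.

NO


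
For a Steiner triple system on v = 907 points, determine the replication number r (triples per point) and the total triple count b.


An STS(v) is a 2-(v, 3, 1) BIBD: block size k = 3, λ = 1.
Replication: r(k − 1) = λ(v − 1) ⇒ r·2 = 907 − 1 = 906 ⇒ r = 453.
Block count: bk = vr ⇒ b·3 = 907·453 = 410871 ⇒ b = 136957.

r = 453, b = 136957.


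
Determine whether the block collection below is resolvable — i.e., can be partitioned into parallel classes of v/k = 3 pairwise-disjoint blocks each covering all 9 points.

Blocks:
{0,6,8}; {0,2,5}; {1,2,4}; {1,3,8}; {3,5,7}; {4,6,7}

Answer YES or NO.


v = 9, block size k = 3, number of blocks = 6.
For resolvability, blocks must partition into parallel classes of size v/k = 3.
Total blocks must therefore be a multiple of 3: 6 = 3·2 + 0 ⇒ divisible ✓.
Greedy packing gives 2 candidate class(es). Each should be a full parallel class (size 3, covers all 9 points).
  Class 1 (3 blocks): {0,6,8}; {1,2,4}; {3,5,7}. Points covered: [0, 1, 2, 3, 4, 5, 6, 7, 8].
  Class 2 (3 blocks): {0,2,5}; {1,3,8}; {4,6,7}. Points covered: [0, 1, 2, 3, 4, 5, 6, 7, 8].
All classes full (size 3)? YES. All classes cover every point? YES.
Resolvable? YES.

YES


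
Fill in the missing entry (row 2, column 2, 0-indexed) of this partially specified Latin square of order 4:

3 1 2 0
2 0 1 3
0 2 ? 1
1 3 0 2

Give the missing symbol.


Row 2 contains symbols [0, 1, 2] — missing [3].
Column 2 contains symbols [0, 1, 2] — missing [3].
The missing symbol must appear in both missing sets; intersection = [3].
Therefore the hidden value is 3.

Missing value = 3.


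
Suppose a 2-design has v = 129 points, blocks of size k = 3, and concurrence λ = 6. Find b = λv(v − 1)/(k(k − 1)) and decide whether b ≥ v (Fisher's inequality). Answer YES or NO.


b = λv(v − 1)/(k(k − 1)) = 6·129·128/(3·2) = 99072/6 = 16512.
Compare with v = 129: b ≥ v, so Fisher's inequality holds.

YES


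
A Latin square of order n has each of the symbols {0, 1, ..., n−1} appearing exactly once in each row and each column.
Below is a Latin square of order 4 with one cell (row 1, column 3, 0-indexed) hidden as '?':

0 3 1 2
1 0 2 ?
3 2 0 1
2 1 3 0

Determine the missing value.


Row 1 contains symbols [0, 1, 2] — missing [3].
Column 3 contains symbols [0, 1, 2] — missing [3].
The missing symbol must appear in both missing sets; intersection = [3].
Therefore the hidden value is 3.

Missing value = 3.


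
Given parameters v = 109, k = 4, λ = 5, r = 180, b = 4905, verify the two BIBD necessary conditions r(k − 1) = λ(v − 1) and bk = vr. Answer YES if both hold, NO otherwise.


Condition (i): r(k − 1) = 180·3 = 540; λ(v − 1) = 5·108 = 540. Match? YES.
Condition (ii): bk = 4905·4 = 19620; vr = 109·180 = 19620. Match? YES.
Both conditions hold? YES.

YES


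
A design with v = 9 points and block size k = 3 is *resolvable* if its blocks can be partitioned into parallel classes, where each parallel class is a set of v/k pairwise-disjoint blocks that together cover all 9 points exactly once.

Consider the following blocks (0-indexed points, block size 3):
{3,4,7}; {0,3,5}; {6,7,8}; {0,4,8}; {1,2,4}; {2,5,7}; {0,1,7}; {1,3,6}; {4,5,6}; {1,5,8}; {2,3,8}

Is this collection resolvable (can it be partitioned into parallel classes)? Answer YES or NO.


v = 9, block size k = 3, number of blocks = 11.
For resolvability, blocks must partition into parallel classes of size v/k = 3.
Total blocks must therefore be a multiple of 3: 11 = 3·3 + 2 ⇒ not divisible ✗.
Resolvable? NO.

NO


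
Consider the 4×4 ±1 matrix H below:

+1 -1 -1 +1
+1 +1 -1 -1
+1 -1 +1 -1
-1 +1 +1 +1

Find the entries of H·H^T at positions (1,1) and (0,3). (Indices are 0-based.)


Row 0 of H: [1, -1, -1, 1].
Row 1 of H: [1, 1, -1, -1].
Row 3 of H: [-1, 1, 1, 1].
(H·H^T)[1][1] = Σ_j H[1][j]·H[1][j] = (1)² + (1)² + (-1)² + (-1)² = 1 + 1 + 1 + 1 = 4.
(H·H^T)[0][3] = Σ_j H[0][j]·H[3][j] = (1)·(-1) + (-1)·(1) + (-1)·(1) + (1)·(1) = -1 + -1 + -1 + 1 = -2.
Rows 0 and 3 are not orthogonal (dot product = -2 ≠ 0), so H is not a Hadamard matrix.

(1,1) entry = 4; (0,3) entry = -2.


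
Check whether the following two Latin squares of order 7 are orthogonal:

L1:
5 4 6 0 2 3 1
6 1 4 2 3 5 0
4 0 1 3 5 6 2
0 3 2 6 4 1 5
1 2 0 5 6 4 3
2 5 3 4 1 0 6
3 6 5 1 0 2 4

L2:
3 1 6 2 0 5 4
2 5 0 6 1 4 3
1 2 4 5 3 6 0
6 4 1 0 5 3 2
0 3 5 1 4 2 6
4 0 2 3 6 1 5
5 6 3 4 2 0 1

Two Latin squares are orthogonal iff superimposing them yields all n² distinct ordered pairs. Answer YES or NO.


Form the n² = 49 superimposed pairs (L1[i][j], L2[i][j]), row by row (rows and columns indexed from 0):
row 0: (5,3) (4,1) (6,6) (0,2) (2,0) (3,5) (1,4)
row 1: (6,2) (1,5) (4,0) (2,6) (3,1) (5,4) (0,3)
row 2: (4,1) (0,2) (1,4) (3,5) (5,3) (6,6) (2,0)
row 3: (0,6) (3,4) (2,1) (6,0) (4,5) (1,3) (5,2)
row 4: (1,0) (2,3) (0,5) (5,1) (6,4) (4,2) (3,6)
row 5: (2,4) (5,0) (3,2) (4,3) (1,6) (0,1) (6,5)
row 6: (3,5) (6,6) (5,3) (1,4) (0,2) (2,0) (4,1)
Orthogonality requires all 49 pairs distinct.
But the pair (4,1) repeats: cell (0,1) has L1 = 4, L2 = 1, and cell (2,0) has L1 = 4, L2 = 1.
A repeated pair means some other pair never occurs (only 35 distinct pairs out of 49), so the squares are not orthogonal.
Conclusion: NO.

NO


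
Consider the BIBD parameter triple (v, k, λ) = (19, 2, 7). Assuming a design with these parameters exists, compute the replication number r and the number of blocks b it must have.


Any 2-(v, k, λ) BIBD satisfies two necessary conditions:
  (i)  Each point sits in r blocks, and counting incidences through any fixed point gives r(k − 1) = λ(v − 1), so r = λ(v − 1)/(k − 1).
  (ii) Total incidences bk = vr, so b = vr/k.
Step 1: r = λ(v − 1)/(k − 1) = 7·(19 − 1)/(2 − 1) = 7·18/1 = 126/1 = 126.
Step 2: b = vr/k = 19·126/2 = 2394/2 = 1197.
Check integrality: r = 126 ∈ Z ✓, b = 1197 ∈ Z ✓.
(These identities are necessary conditions: they determine r and b for any design with these parameters, but do not by themselves prove that one exists.)

r = 126, b = 1197.


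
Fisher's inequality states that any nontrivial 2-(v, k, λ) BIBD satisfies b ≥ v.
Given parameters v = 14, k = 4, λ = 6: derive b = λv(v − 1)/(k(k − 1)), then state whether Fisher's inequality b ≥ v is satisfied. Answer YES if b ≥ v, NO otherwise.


b = λv(v − 1)/(k(k − 1)) = 6·14·13/(4·3) = 1092/12 = 91.
Compare with v = 14: b ≥ v, so Fisher's inequality holds.

YES


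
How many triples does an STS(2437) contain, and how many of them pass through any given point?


An STS(v) is a 2-(v, 3, 1) BIBD: block size k = 3, λ = 1.
Replication: r(k − 1) = λ(v − 1) ⇒ r·2 = 2437 − 1 = 2436 ⇒ r = 1218.
Block count: bk = vr ⇒ b·3 = 2437·1218 = 2968266 ⇒ b = 989422.

r = 1218, b = 989422.
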